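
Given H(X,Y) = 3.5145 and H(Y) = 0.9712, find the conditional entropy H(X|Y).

Chain rule: H(X,Y) = H(X|Y) + H(Y)
H(X|Y) = H(X,Y) - H(Y) = 3.5145 - 0.9712 = 2.5433 bits


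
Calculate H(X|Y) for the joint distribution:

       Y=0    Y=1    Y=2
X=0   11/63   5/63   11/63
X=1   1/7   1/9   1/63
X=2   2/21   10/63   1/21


H(X|Y) = Σ_y p(y) H(X|Y=y)
  p(Y=0) = 26/63, H(X|Y=0) = 1.5430
  p(Y=1) = 22/63, H(X|Y=1) = 1.5285
  p(Y=2) = 5/21, H(X|Y=2) = 1.0530
H(X|Y) = 0.4127×1.5430 + 0.3492×1.5285 + 0.2381×1.0530 = 1.4213 bits


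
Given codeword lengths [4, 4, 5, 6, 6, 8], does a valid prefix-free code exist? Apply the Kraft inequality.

Kraft inequality: Σ 2^(-l_i) ≤ 1 for prefix-free code
Calculating: 2^(-4) + 2^(-4) + 2^(-5) + 2^(-6) + 2^(-6) + 2^(-8)
= 0.0625 + 0.0625 + 0.03125 + 0.015625 + 0.015625 + 0.00390625
= 0.1914
Since 0.1914 ≤ 1, prefix-free code exists


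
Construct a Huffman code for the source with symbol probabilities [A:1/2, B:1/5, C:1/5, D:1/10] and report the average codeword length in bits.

Huffman tree construction:
Combine smallest probabilities repeatedly
Resulting codes:
  A: 0 (length 1)
  B: 111 (length 3)
  C: 10 (length 2)
  D: 110 (length 3)
Average length = Σ p(s) × length(s) = 1.8000 bits


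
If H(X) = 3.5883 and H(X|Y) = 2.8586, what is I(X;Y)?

I(X;Y) = H(X) - H(X|Y)
I(X;Y) = 3.5883 - 2.8586 = 0.7297 bits


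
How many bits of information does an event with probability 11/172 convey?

Information content I(x) = -log₂(p(x))
I = -log₂(11/172) = -log₂(0.0640)
I = 3.9668 bits


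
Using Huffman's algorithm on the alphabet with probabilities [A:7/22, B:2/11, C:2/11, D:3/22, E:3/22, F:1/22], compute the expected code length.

Huffman tree construction:
Combine smallest probabilities repeatedly
Resulting codes:
  A: 10 (length 2)
  B: 111 (length 3)
  C: 00 (length 2)
  D: 011 (length 3)
  E: 110 (length 3)
  F: 010 (length 3)
Average length = Σ p(s) × length(s) = 2.5000 bits


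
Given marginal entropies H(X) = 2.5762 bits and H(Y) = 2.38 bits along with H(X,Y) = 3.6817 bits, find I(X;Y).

I(X;Y) = H(X) + H(Y) - H(X,Y)
I(X;Y) = 2.5762 + 2.38 - 3.6817 = 1.2745 bits


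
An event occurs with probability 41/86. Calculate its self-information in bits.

Information content I(x) = -log₂(p(x))
I = -log₂(41/86) = -log₂(0.4767)
I = 1.0687 bits


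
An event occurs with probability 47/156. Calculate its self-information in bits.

Information content I(x) = -log₂(p(x))
I = -log₂(47/156) = -log₂(0.3013)
I = 1.7308 bits


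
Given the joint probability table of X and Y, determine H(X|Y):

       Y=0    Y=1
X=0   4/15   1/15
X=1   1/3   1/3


H(X|Y) = Σ_y p(y) H(X|Y=y)
  p(Y=0) = 3/5, H(X|Y=0) = 0.9911
  p(Y=1) = 2/5, H(X|Y=1) = 0.6500
H(X|Y) = 0.6000×0.9911 + 0.4000×0.6500 = 0.8547 bits


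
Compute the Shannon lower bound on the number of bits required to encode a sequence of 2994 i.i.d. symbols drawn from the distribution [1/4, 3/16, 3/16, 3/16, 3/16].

Entropy H = 2.3113 bits/symbol
Minimum bits = H × n = 2.3113 × 2994
= 6919.97 bits


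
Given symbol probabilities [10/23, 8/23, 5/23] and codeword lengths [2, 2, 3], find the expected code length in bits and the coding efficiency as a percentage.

Average length L = Σ p_i × l_i = 2.2174 bits
Entropy H = 1.5310 bits
Efficiency η = H/L × 100% = 69.05%


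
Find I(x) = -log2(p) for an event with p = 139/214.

Information content I(x) = -log₂(p(x))
I = -log₂(139/214) = -log₂(0.6495)
I = 0.6225 bits


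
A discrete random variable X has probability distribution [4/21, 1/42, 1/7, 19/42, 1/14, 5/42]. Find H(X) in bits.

H(X) = -Σ p(x) log₂ p(x)
  -4/21 × log₂(4/21) = 0.4557
  -1/42 × log₂(1/42) = 0.1284
  -1/7 × log₂(1/7) = 0.4011
  -19/42 × log₂(19/42) = 0.5177
  -1/14 × log₂(1/14) = 0.2720
  -5/42 × log₂(5/42) = 0.3655
H(X) = 2.1403 bits


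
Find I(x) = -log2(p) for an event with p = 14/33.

Information content I(x) = -log₂(p(x))
I = -log₂(14/33) = -log₂(0.4242)
I = 1.2370 bits


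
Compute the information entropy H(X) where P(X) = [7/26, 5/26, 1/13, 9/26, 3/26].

H(X) = -Σ p(x) log₂ p(x)
  -7/26 × log₂(7/26) = 0.5097
  -5/26 × log₂(5/26) = 0.4574
  -1/13 × log₂(1/13) = 0.2846
  -9/26 × log₂(9/26) = 0.5298
  -3/26 × log₂(3/26) = 0.3595
H(X) = 2.1410 bits


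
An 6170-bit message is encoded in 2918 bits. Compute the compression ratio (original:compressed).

Compression ratio = Original / Compressed
= 6170 / 2918 = 2.11:1


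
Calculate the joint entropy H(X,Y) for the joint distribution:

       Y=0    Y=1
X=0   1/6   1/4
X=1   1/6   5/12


H(X,Y) = -Σ p(x,y) log₂ p(x,y)
  p(0,0)=1/6: -0.1667 × log₂(0.1667) = 0.4308
  p(0,1)=1/4: -0.2500 × log₂(0.2500) = 0.5000
  p(1,0)=1/6: -0.1667 × log₂(0.1667) = 0.4308
  p(1,1)=5/12: -0.4167 × log₂(0.4167) = 0.5263
H(X,Y) = 1.8879 bits


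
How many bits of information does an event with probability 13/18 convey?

Information content I(x) = -log₂(p(x))
I = -log₂(13/18) = -log₂(0.7222)
I = 0.4695 bits


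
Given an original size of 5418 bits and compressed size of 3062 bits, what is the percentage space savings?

Space savings = (1 - Compressed/Original) × 100%
= (1 - 3062/5418) × 100%
= 43.48%


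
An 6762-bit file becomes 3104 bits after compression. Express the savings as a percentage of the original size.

Space savings = (1 - Compressed/Original) × 100%
= (1 - 3104/6762) × 100%
= 54.10%


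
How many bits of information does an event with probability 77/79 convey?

Information content I(x) = -log₂(p(x))
I = -log₂(77/79) = -log₂(0.9747)
I = 0.0370 bits


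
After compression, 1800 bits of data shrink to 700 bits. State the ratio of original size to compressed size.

Compression ratio = Original / Compressed
= 1800 / 700 = 2.57:1


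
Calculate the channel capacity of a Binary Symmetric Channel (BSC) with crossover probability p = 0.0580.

For BSC with error probability p:
C = 1 - H(p) where H(p) is binary entropy
H(0.0580) = -0.0580 × log₂(0.0580) - 0.9420 × log₂(0.9420)
H(p) = 0.3195
C = 1 - 0.3195 = 0.6805 bits/use


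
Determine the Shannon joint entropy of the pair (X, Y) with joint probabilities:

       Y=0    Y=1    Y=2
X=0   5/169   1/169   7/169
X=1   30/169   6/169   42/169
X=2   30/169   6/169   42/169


H(X,Y) = -Σ p(x,y) log₂ p(x,y)
  p(0,0)=5/169: -0.0296 × log₂(0.0296) = 0.1503
  p(0,1)=1/169: -0.0059 × log₂(0.0059) = 0.0438
  p(0,2)=7/169: -0.0414 × log₂(0.0414) = 0.1903
  p(1,0)=30/169: -0.1775 × log₂(0.1775) = 0.4427
  p(1,1)=6/169: -0.0355 × log₂(0.0355) = 0.1710
  p(1,2)=42/169: -0.2485 × log₂(0.2485) = 0.4992
  p(2,0)=30/169: -0.1775 × log₂(0.1775) = 0.4427
  p(2,1)=6/169: -0.0355 × log₂(0.0355) = 0.1710
  p(2,2)=42/169: -0.2485 × log₂(0.2485) = 0.4992
H(X,Y) = 2.6101 bits


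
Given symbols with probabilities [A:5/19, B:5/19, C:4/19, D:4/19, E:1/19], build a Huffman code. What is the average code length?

Huffman tree construction:
Combine smallest probabilities repeatedly
Resulting codes:
  A: 01 (length 2)
  B: 10 (length 2)
  C: 111 (length 3)
  D: 00 (length 2)
  E: 110 (length 3)
Average length = Σ p(s) × length(s) = 2.2632 bits


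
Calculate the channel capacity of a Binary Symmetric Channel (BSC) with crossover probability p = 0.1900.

For BSC with error probability p:
C = 1 - H(p) where H(p) is binary entropy
H(0.1900) = -0.1900 × log₂(0.1900) - 0.8100 × log₂(0.8100)
H(p) = 0.7015
C = 1 - 0.7015 = 0.2985 bits/use


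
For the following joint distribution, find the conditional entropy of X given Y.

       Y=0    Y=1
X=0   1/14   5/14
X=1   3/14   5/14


H(X|Y) = Σ_y p(y) H(X|Y=y)
  p(Y=0) = 2/7, H(X|Y=0) = 0.8113
  p(Y=1) = 5/7, H(X|Y=1) = 1.0000
H(X|Y) = 0.2857×0.8113 + 0.7143×1.0000 = 0.9461 bits


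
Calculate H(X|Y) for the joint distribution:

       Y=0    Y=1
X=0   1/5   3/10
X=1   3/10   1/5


H(X|Y) = Σ_y p(y) H(X|Y=y)
  p(Y=0) = 1/2, H(X|Y=0) = 0.9710
  p(Y=1) = 1/2, H(X|Y=1) = 0.9710
H(X|Y) = 0.5000×0.9710 + 0.5000×0.9710 = 0.9710 bits


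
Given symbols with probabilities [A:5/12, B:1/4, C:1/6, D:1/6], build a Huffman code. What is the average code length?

Huffman tree construction:
Combine smallest probabilities repeatedly
Resulting codes:
  A: 0 (length 1)
  B: 10 (length 2)
  C: 110 (length 3)
  D: 111 (length 3)
Average length = Σ p(s) × length(s) = 1.9167 bits


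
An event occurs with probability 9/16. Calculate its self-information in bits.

Information content I(x) = -log₂(p(x))
I = -log₂(9/16) = -log₂(0.5625)
I = 0.8301 bits


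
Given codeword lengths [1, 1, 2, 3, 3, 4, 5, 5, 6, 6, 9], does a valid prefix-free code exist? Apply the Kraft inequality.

Kraft inequality: Σ 2^(-l_i) ≤ 1 for prefix-free code
Calculating: 2^(-1) + 2^(-1) + 2^(-2) + 2^(-3) + 2^(-3) + 2^(-4) + 2^(-5) + 2^(-5) + 2^(-6) + 2^(-6) + 2^(-9)
= 0.5 + 0.5 + 0.25 + 0.125 + 0.125 + 0.0625 + 0.03125 + 0.03125 + 0.015625 + 0.015625 + 0.001953125
= 1.6582
Since 1.6582 > 1, prefix-free code does not exist


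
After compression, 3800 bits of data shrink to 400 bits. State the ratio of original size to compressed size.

Compression ratio = Original / Compressed
= 3800 / 400 = 9.50:1


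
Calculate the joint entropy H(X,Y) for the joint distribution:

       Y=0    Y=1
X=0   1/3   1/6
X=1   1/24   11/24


H(X,Y) = -Σ p(x,y) log₂ p(x,y)
  p(0,0)=1/3: -0.3333 × log₂(0.3333) = 0.5283
  p(0,1)=1/6: -0.1667 × log₂(0.1667) = 0.4308
  p(1,0)=1/24: -0.0417 × log₂(0.0417) = 0.1910
  p(1,1)=11/24: -0.4583 × log₂(0.4583) = 0.5159
H(X,Y) = 1.6661 bits


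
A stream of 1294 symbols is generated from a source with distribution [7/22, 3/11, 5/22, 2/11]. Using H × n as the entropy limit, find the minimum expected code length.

Entropy H = 1.9698 bits/symbol
Minimum bits = H × n = 1.9698 × 1294
= 2548.98 bits


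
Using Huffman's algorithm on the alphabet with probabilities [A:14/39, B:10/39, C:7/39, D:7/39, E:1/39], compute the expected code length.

Huffman tree construction:
Combine smallest probabilities repeatedly
Resulting codes:
  A: 11 (length 2)
  B: 10 (length 2)
  C: 011 (length 3)
  D: 00 (length 2)
  E: 010 (length 3)
Average length = Σ p(s) × length(s) = 2.2051 bits


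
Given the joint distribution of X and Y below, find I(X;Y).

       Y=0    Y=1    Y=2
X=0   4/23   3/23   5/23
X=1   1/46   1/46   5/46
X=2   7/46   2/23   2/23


H(X) = 1.4302, H(Y) = 1.5504, H(X,Y) = 2.9151
I(X;Y) = H(X) + H(Y) - H(X,Y) = 0.0656 bits


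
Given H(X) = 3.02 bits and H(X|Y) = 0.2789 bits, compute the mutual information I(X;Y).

I(X;Y) = H(X) - H(X|Y)
I(X;Y) = 3.02 - 0.2789 = 2.7411 bits


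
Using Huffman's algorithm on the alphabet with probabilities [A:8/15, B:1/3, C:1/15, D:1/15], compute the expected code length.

Huffman tree construction:
Combine smallest probabilities repeatedly
Resulting codes:
  A: 1 (length 1)
  B: 01 (length 2)
  C: 000 (length 3)
  D: 001 (length 3)
Average length = Σ p(s) × length(s) = 1.6000 bits


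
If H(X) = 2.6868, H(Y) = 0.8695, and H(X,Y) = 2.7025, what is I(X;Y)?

I(X;Y) = H(X) + H(Y) - H(X,Y)
I(X;Y) = 2.6868 + 0.8695 - 2.7025 = 0.8538 bits


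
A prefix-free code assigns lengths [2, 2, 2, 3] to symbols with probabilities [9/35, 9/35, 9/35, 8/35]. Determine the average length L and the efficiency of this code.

Average length L = Σ p_i × l_i = 2.2286 bits
Entropy H = 1.9982 bits
Efficiency η = H/L × 100% = 89.66%


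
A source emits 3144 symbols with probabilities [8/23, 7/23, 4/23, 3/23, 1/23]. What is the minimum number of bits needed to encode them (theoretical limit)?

Entropy H = 2.0711 bits/symbol
Minimum bits = H × n = 2.0711 × 3144
= 6511.57 bits


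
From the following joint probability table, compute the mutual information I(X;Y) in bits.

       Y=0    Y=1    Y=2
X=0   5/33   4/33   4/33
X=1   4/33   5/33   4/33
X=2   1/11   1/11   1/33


H(X) = 1.5334, H(Y) = 1.5726, H(X,Y) = 3.0829
I(X;Y) = H(X) + H(Y) - H(X,Y) = 0.0231 bits


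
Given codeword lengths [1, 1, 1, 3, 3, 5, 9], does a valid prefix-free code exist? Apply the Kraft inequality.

Kraft inequality: Σ 2^(-l_i) ≤ 1 for prefix-free code
Calculating: 2^(-1) + 2^(-1) + 2^(-1) + 2^(-3) + 2^(-3) + 2^(-5) + 2^(-9)
= 0.5 + 0.5 + 0.5 + 0.125 + 0.125 + 0.03125 + 0.001953125
= 1.7832
Since 1.7832 > 1, prefix-free code does not exist


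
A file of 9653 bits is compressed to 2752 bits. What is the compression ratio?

Compression ratio = Original / Compressed
= 9653 / 2752 = 3.51:1


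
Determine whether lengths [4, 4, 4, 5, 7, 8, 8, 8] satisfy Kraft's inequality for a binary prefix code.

Kraft inequality: Σ 2^(-l_i) ≤ 1 for prefix-free code
Calculating: 2^(-4) + 2^(-4) + 2^(-4) + 2^(-5) + 2^(-7) + 2^(-8) + 2^(-8) + 2^(-8)
= 0.0625 + 0.0625 + 0.0625 + 0.03125 + 0.0078125 + 0.00390625 + 0.00390625 + 0.00390625
= 0.2383
Since 0.2383 ≤ 1, prefix-free code exists


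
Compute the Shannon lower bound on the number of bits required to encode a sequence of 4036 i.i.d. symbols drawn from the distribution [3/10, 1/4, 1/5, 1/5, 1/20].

Entropy H = 2.1660 bits/symbol
Minimum bits = H × n = 2.1660 × 4036
= 8741.80 bits


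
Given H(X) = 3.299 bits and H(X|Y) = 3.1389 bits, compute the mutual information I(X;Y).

I(X;Y) = H(X) - H(X|Y)
I(X;Y) = 3.299 - 3.1389 = 0.1601 bits


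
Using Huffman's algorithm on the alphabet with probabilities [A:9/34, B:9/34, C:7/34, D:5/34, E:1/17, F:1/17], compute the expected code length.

Huffman tree construction:
Combine smallest probabilities repeatedly
Resulting codes:
  A: 01 (length 2)
  B: 10 (length 2)
  C: 00 (length 2)
  D: 111 (length 3)
  E: 1100 (length 4)
  F: 1101 (length 4)
Average length = Σ p(s) × length(s) = 2.3824 bits


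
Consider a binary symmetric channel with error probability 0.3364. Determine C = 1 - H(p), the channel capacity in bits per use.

For BSC with error probability p:
C = 1 - H(p) where H(p) is binary entropy
H(0.3364) = -0.3364 × log₂(0.3364) - 0.6636 × log₂(0.6636)
H(p) = 0.9213
C = 1 - 0.9213 = 0.0787 bits/use


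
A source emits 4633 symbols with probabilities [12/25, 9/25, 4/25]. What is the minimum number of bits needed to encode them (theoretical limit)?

Entropy H = 1.4619 bits/symbol
Minimum bits = H × n = 1.4619 × 4633
= 6772.99 bits


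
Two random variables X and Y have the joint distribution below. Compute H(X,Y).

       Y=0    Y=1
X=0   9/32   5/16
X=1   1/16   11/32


H(X,Y) = -Σ p(x,y) log₂ p(x,y)
  p(0,0)=9/32: -0.2812 × log₂(0.2812) = 0.5147
  p(0,1)=5/16: -0.3125 × log₂(0.3125) = 0.5244
  p(1,0)=1/16: -0.0625 × log₂(0.0625) = 0.2500
  p(1,1)=11/32: -0.3438 × log₂(0.3438) = 0.5296
H(X,Y) = 1.8187 bits


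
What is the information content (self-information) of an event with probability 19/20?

Information content I(x) = -log₂(p(x))
I = -log₂(19/20) = -log₂(0.9500)
I = 0.0740 bits


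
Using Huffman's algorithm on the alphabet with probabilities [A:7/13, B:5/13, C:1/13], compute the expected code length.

Huffman tree construction:
Combine smallest probabilities repeatedly
Resulting codes:
  A: 1 (length 1)
  B: 01 (length 2)
  C: 00 (length 2)
Average length = Σ p(s) × length(s) = 1.4615 bits


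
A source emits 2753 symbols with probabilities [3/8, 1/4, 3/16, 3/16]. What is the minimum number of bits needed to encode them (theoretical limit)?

Entropy H = 1.9363 bits/symbol
Minimum bits = H × n = 1.9363 × 2753
= 5330.57 bits


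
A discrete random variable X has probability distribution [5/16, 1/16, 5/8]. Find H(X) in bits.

H(X) = -Σ p(x) log₂ p(x)
  -5/16 × log₂(5/16) = 0.5244
  -1/16 × log₂(1/16) = 0.2500
  -5/8 × log₂(5/8) = 0.4238
H(X) = 1.1982 bits


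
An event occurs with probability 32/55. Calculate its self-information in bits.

Information content I(x) = -log₂(p(x))
I = -log₂(32/55) = -log₂(0.5818)
I = 0.7814 bits


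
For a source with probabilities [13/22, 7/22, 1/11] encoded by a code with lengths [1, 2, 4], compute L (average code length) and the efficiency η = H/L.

Average length L = Σ p_i × l_i = 1.5909 bits
Entropy H = 1.2886 bits
Efficiency η = H/L × 100% = 81.00%


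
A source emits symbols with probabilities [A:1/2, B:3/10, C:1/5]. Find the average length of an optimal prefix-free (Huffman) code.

Huffman tree construction:
Combine smallest probabilities repeatedly
Resulting codes:
  A: 0 (length 1)
  B: 11 (length 2)
  C: 10 (length 2)
Average length = Σ p(s) × length(s) = 1.5000 bits


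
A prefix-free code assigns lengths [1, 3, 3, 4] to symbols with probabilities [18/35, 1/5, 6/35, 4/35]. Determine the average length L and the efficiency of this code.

Average length L = Σ p_i × l_i = 2.0857 bits
Entropy H = 1.7516 bits
Efficiency η = H/L × 100% = 83.98%


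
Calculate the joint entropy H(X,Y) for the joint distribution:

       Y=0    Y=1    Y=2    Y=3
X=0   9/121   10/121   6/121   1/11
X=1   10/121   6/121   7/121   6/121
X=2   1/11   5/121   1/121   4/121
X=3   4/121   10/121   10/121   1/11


H(X,Y) = -Σ p(x,y) log₂ p(x,y)
  p(0,0)=9/121: -0.0744 × log₂(0.0744) = 0.2788
  p(0,1)=10/121: -0.0826 × log₂(0.0826) = 0.2973
  p(0,2)=6/121: -0.0496 × log₂(0.0496) = 0.2149
  p(0,3)=1/11: -0.0909 × log₂(0.0909) = 0.3145
  p(1,0)=10/121: -0.0826 × log₂(0.0826) = 0.2973
  p(1,1)=6/121: -0.0496 × log₂(0.0496) = 0.2149
  p(1,2)=7/121: -0.0579 × log₂(0.0579) = 0.2379
  p(1,3)=6/121: -0.0496 × log₂(0.0496) = 0.2149
  p(2,0)=1/11: -0.0909 × log₂(0.0909) = 0.3145
  p(2,1)=5/121: -0.0413 × log₂(0.0413) = 0.1900
  p(2,2)=1/121: -0.0083 × log₂(0.0083) = 0.0572
  p(2,3)=4/121: -0.0331 × log₂(0.0331) = 0.1626
  p(3,0)=4/121: -0.0331 × log₂(0.0331) = 0.1626
  p(3,1)=10/121: -0.0826 × log₂(0.0826) = 0.2973
  p(3,2)=10/121: -0.0826 × log₂(0.0826) = 0.2973
  p(3,3)=1/11: -0.0909 × log₂(0.0909) = 0.3145
H(X,Y) = 3.8663 bits


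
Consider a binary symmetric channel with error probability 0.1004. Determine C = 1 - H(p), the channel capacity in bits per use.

For BSC with error probability p:
C = 1 - H(p) where H(p) is binary entropy
H(0.1004) = -0.1004 × log₂(0.1004) - 0.8996 × log₂(0.8996)
H(p) = 0.4703
C = 1 - 0.4703 = 0.5297 bits/use


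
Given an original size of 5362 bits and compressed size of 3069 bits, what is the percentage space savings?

Space savings = (1 - Compressed/Original) × 100%
= (1 - 3069/5362) × 100%
= 42.76%


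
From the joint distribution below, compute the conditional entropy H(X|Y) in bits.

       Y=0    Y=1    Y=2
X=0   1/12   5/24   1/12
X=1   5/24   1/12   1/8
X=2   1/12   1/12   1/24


H(X|Y) = Σ_y p(y) H(X|Y=y)
  p(Y=0) = 3/8, H(X|Y=0) = 1.4355
  p(Y=1) = 3/8, H(X|Y=1) = 1.4355
  p(Y=2) = 1/4, H(X|Y=2) = 1.4591
H(X|Y) = 0.3750×1.4355 + 0.3750×1.4355 + 0.2500×1.4591 = 1.4414 bits


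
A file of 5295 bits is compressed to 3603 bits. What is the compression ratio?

Compression ratio = Original / Compressed
= 5295 / 3603 = 1.47:1


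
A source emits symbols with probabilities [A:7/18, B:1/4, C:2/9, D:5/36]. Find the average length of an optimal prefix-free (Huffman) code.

Huffman tree construction:
Combine smallest probabilities repeatedly
Resulting codes:
  A: 0 (length 1)
  B: 10 (length 2)
  C: 111 (length 3)
  D: 110 (length 3)
Average length = Σ p(s) × length(s) = 1.9722 bits


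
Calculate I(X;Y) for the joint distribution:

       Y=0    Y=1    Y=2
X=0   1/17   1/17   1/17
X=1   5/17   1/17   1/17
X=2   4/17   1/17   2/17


H(X) = 1.4958, H(Y) = 1.3831, H(X,Y) = 2.8163
I(X;Y) = H(X) + H(Y) - H(X,Y) = 0.0626 bits


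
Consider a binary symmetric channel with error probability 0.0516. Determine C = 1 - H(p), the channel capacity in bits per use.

For BSC with error probability p:
C = 1 - H(p) where H(p) is binary entropy
H(0.0516) = -0.0516 × log₂(0.0516) - 0.9484 × log₂(0.9484)
H(p) = 0.2932
C = 1 - 0.2932 = 0.7068 bits/use


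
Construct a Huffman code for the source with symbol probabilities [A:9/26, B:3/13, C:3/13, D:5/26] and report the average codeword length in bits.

Huffman tree construction:
Combine smallest probabilities repeatedly
Resulting codes:
  A: 11 (length 2)
  B: 01 (length 2)
  C: 10 (length 2)
  D: 00 (length 2)
Average length = Σ p(s) × length(s) = 2.0000 bits


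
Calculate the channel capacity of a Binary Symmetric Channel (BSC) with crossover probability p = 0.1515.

For BSC with error probability p:
C = 1 - H(p) where H(p) is binary entropy
H(0.1515) = -0.1515 × log₂(0.1515) - 0.8485 × log₂(0.8485)
H(p) = 0.6136
C = 1 - 0.6136 = 0.3864 bits/use


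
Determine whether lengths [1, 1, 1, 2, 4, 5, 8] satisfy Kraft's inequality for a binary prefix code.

Kraft inequality: Σ 2^(-l_i) ≤ 1 for prefix-free code
Calculating: 2^(-1) + 2^(-1) + 2^(-1) + 2^(-2) + 2^(-4) + 2^(-5) + 2^(-8)
= 0.5 + 0.5 + 0.5 + 0.25 + 0.0625 + 0.03125 + 0.00390625
= 1.8477
Since 1.8477 > 1, prefix-free code does not exist


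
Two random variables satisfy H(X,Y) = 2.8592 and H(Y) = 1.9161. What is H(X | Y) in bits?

Chain rule: H(X,Y) = H(X|Y) + H(Y)
H(X|Y) = H(X,Y) - H(Y) = 2.8592 - 1.9161 = 0.9431 bits


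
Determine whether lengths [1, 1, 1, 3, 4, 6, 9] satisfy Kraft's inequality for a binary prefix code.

Kraft inequality: Σ 2^(-l_i) ≤ 1 for prefix-free code
Calculating: 2^(-1) + 2^(-1) + 2^(-1) + 2^(-3) + 2^(-4) + 2^(-6) + 2^(-9)
= 0.5 + 0.5 + 0.5 + 0.125 + 0.0625 + 0.015625 + 0.001953125
= 1.7051
Since 1.7051 > 1, prefix-free code does not exist


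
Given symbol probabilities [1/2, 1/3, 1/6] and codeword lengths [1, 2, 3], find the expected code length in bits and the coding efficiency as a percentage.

Average length L = Σ p_i × l_i = 1.6667 bits
Entropy H = 1.4591 bits
Efficiency η = H/L × 100% = 87.55%


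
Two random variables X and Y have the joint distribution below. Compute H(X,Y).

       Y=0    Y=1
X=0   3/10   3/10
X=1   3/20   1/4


H(X,Y) = -Σ p(x,y) log₂ p(x,y)
  p(0,0)=3/10: -0.3000 × log₂(0.3000) = 0.5211
  p(0,1)=3/10: -0.3000 × log₂(0.3000) = 0.5211
  p(1,0)=3/20: -0.1500 × log₂(0.1500) = 0.4105
  p(1,1)=1/4: -0.2500 × log₂(0.2500) = 0.5000
H(X,Y) = 1.9527 bits


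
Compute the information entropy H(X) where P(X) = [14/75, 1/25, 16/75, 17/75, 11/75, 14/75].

H(X) = -Σ p(x) log₂ p(x)
  -14/75 × log₂(14/75) = 0.4520
  -1/25 × log₂(1/25) = 0.1858
  -16/75 × log₂(16/75) = 0.4755
  -17/75 × log₂(17/75) = 0.4854
  -11/75 × log₂(11/75) = 0.4062
  -14/75 × log₂(14/75) = 0.4520
H(X) = 2.4568 bits


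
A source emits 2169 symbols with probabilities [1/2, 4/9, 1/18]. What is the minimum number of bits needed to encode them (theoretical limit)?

Entropy H = 1.2516 bits/symbol
Minimum bits = H × n = 1.2516 × 2169
= 2714.78 bits


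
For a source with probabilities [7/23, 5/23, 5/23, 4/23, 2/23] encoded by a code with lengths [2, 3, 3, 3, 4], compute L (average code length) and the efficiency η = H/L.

Average length L = Σ p_i × l_i = 2.7826 bits
Entropy H = 2.2248 bits
Efficiency η = H/L × 100% = 79.95%


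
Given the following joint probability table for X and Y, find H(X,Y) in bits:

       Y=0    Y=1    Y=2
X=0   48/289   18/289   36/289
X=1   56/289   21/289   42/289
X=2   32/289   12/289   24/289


H(X,Y) = -Σ p(x,y) log₂ p(x,y)
  p(0,0)=48/289: -0.1661 × log₂(0.1661) = 0.4302
  p(0,1)=18/289: -0.0623 × log₂(0.0623) = 0.2494
  p(0,2)=36/289: -0.1246 × log₂(0.1246) = 0.3743
  p(1,0)=56/289: -0.1938 × log₂(0.1938) = 0.4588
  p(1,1)=21/289: -0.0727 × log₂(0.0727) = 0.2749
  p(1,2)=42/289: -0.1453 × log₂(0.1453) = 0.4044
  p(2,0)=32/289: -0.1107 × log₂(0.1107) = 0.3515
  p(2,1)=12/289: -0.0415 × log₂(0.0415) = 0.1906
  p(2,2)=24/289: -0.0830 × log₂(0.0830) = 0.2981
H(X,Y) = 3.0322 bits


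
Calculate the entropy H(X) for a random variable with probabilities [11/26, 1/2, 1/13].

H(X) = -Σ p(x) log₂ p(x)
  -11/26 × log₂(11/26) = 0.5250
  -1/2 × log₂(1/2) = 0.5000
  -1/13 × log₂(1/13) = 0.2846
H(X) = 1.3097 bits


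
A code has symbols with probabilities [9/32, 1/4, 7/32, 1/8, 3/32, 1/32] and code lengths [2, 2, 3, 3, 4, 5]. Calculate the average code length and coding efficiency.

Average length L = Σ p_i × l_i = 2.6250 bits
Entropy H = 2.3458 bits
Efficiency η = H/L × 100% = 89.36%


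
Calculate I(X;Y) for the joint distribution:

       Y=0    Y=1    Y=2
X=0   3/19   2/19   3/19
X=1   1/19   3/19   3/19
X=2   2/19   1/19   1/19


H(X) = 1.5294, H(Y) = 1.5810, H(X,Y) = 3.0364
I(X;Y) = H(X) + H(Y) - H(X,Y) = 0.0741 bits


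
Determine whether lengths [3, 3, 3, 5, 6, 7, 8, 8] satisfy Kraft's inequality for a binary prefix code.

Kraft inequality: Σ 2^(-l_i) ≤ 1 for prefix-free code
Calculating: 2^(-3) + 2^(-3) + 2^(-3) + 2^(-5) + 2^(-6) + 2^(-7) + 2^(-8) + 2^(-8)
= 0.125 + 0.125 + 0.125 + 0.03125 + 0.015625 + 0.0078125 + 0.00390625 + 0.00390625
= 0.4375
Since 0.4375 ≤ 1, prefix-free code exists


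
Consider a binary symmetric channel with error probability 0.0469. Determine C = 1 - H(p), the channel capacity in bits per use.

For BSC with error probability p:
C = 1 - H(p) where H(p) is binary entropy
H(0.0469) = -0.0469 × log₂(0.0469) - 0.9531 × log₂(0.9531)
H(p) = 0.2731
C = 1 - 0.2731 = 0.7269 bits/use


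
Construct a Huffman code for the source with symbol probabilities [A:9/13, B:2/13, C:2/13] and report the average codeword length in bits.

Huffman tree construction:
Combine smallest probabilities repeatedly
Resulting codes:
  A: 1 (length 1)
  B: 00 (length 2)
  C: 01 (length 2)
Average length = Σ p(s) × length(s) = 1.3077 bits


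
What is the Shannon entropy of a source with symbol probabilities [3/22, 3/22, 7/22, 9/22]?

H(X) = -Σ p(x) log₂ p(x)
  -3/22 × log₂(3/22) = 0.3920
  -3/22 × log₂(3/22) = 0.3920
  -7/22 × log₂(7/22) = 0.5257
  -9/22 × log₂(9/22) = 0.5275
H(X) = 1.8371 bits


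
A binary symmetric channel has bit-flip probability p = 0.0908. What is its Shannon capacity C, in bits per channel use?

For BSC with error probability p:
C = 1 - H(p) where H(p) is binary entropy
H(0.0908) = -0.0908 × log₂(0.0908) - 0.9092 × log₂(0.9092)
H(p) = 0.4391
C = 1 - 0.4391 = 0.5609 bits/use


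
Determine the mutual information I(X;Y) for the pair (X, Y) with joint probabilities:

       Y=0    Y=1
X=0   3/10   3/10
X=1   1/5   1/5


H(X) = 0.9710, H(Y) = 1.0000, H(X,Y) = 1.9710
I(X;Y) = H(X) + H(Y) - H(X,Y) = 0.0000 bits


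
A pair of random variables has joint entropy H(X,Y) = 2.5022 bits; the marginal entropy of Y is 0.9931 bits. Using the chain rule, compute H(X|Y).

Chain rule: H(X,Y) = H(X|Y) + H(Y)
H(X|Y) = H(X,Y) - H(Y) = 2.5022 - 0.9931 = 1.5091 bits


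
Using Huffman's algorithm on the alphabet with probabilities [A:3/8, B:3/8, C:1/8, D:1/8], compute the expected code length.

Huffman tree construction:
Combine smallest probabilities repeatedly
Resulting codes:
  A: 11 (length 2)
  B: 0 (length 1)
  C: 100 (length 3)
  D: 101 (length 3)
Average length = Σ p(s) × length(s) = 1.8750 bits


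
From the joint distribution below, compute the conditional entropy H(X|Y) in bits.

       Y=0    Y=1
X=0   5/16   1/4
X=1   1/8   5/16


H(X|Y) = Σ_y p(y) H(X|Y=y)
  p(Y=0) = 7/16, H(X|Y=0) = 0.8631
  p(Y=1) = 9/16, H(X|Y=1) = 0.9911
H(X|Y) = 0.4375×0.8631 + 0.5625×0.9911 = 0.9351 bits


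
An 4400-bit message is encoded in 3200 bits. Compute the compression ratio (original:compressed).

Compression ratio = Original / Compressed
= 4400 / 3200 = 1.38:1


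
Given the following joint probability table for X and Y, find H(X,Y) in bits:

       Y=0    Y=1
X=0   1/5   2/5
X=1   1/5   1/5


H(X,Y) = -Σ p(x,y) log₂ p(x,y)
  p(0,0)=1/5: -0.2000 × log₂(0.2000) = 0.4644
  p(0,1)=2/5: -0.4000 × log₂(0.4000) = 0.5288
  p(1,0)=1/5: -0.2000 × log₂(0.2000) = 0.4644
  p(1,1)=1/5: -0.2000 × log₂(0.2000) = 0.4644
H(X,Y) = 1.9219 bits


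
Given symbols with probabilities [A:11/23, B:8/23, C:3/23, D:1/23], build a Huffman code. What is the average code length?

Huffman tree construction:
Combine smallest probabilities repeatedly
Resulting codes:
  A: 0 (length 1)
  B: 11 (length 2)
  C: 101 (length 3)
  D: 100 (length 3)
Average length = Σ p(s) × length(s) = 1.6957 bits


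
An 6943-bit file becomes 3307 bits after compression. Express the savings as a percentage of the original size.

Space savings = (1 - Compressed/Original) × 100%
= (1 - 3307/6943) × 100%
= 52.37%


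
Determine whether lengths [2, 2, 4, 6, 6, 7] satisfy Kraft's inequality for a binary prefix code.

Kraft inequality: Σ 2^(-l_i) ≤ 1 for prefix-free code
Calculating: 2^(-2) + 2^(-2) + 2^(-4) + 2^(-6) + 2^(-6) + 2^(-7)
= 0.25 + 0.25 + 0.0625 + 0.015625 + 0.015625 + 0.0078125
= 0.6016
Since 0.6016 ≤ 1, prefix-free code exists


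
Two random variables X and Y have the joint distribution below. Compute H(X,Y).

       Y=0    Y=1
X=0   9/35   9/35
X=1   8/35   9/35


H(X,Y) = -Σ p(x,y) log₂ p(x,y)
  p(0,0)=9/35: -0.2571 × log₂(0.2571) = 0.5038
  p(0,1)=9/35: -0.2571 × log₂(0.2571) = 0.5038
  p(1,0)=8/35: -0.2286 × log₂(0.2286) = 0.4867
  p(1,1)=9/35: -0.2571 × log₂(0.2571) = 0.5038
H(X,Y) = 1.9982 bits


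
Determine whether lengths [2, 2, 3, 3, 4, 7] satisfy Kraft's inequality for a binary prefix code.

Kraft inequality: Σ 2^(-l_i) ≤ 1 for prefix-free code
Calculating: 2^(-2) + 2^(-2) + 2^(-3) + 2^(-3) + 2^(-4) + 2^(-7)
= 0.25 + 0.25 + 0.125 + 0.125 + 0.0625 + 0.0078125
= 0.8203
Since 0.8203 ≤ 1, prefix-free code exists


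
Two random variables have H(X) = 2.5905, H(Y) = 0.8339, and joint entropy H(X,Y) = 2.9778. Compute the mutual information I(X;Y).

I(X;Y) = H(X) + H(Y) - H(X,Y)
I(X;Y) = 2.5905 + 0.8339 - 2.9778 = 0.4466 bits


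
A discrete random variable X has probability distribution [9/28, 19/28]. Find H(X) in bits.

H(X) = -Σ p(x) log₂ p(x)
  -9/28 × log₂(9/28) = 0.5263
  -19/28 × log₂(19/28) = 0.3796
H(X) = 0.9059 bits


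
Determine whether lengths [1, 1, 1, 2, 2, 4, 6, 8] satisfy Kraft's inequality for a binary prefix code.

Kraft inequality: Σ 2^(-l_i) ≤ 1 for prefix-free code
Calculating: 2^(-1) + 2^(-1) + 2^(-1) + 2^(-2) + 2^(-2) + 2^(-4) + 2^(-6) + 2^(-8)
= 0.5 + 0.5 + 0.5 + 0.25 + 0.25 + 0.0625 + 0.015625 + 0.00390625
= 2.0820
Since 2.0820 > 1, prefix-free code does not exist


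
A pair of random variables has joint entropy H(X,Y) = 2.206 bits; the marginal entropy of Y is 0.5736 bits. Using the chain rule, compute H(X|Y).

Chain rule: H(X,Y) = H(X|Y) + H(Y)
H(X|Y) = H(X,Y) - H(Y) = 2.206 - 0.5736 = 1.6324 bits


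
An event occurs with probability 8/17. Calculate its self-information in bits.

Information content I(x) = -log₂(p(x))
I = -log₂(8/17) = -log₂(0.4706)
I = 1.0875 bits


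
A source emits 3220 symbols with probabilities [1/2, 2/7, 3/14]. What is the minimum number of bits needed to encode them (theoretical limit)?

Entropy H = 1.4926 bits/symbol
Minimum bits = H × n = 1.4926 × 3220
= 4806.22 bits


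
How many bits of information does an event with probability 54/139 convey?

Information content I(x) = -log₂(p(x))
I = -log₂(54/139) = -log₂(0.3885)
I = 1.3641 bits


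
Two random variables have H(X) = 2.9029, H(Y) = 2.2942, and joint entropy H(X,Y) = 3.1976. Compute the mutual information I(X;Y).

I(X;Y) = H(X) + H(Y) - H(X,Y)
I(X;Y) = 2.9029 + 2.2942 - 3.1976 = 1.9995 bits


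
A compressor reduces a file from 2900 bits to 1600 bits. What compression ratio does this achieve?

Compression ratio = Original / Compressed
= 2900 / 1600 = 1.81:1


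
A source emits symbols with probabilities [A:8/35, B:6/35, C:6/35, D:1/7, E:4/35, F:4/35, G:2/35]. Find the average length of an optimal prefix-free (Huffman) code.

Huffman tree construction:
Combine smallest probabilities repeatedly
Resulting codes:
  A: 01 (length 2)
  B: 110 (length 3)
  C: 111 (length 3)
  D: 101 (length 3)
  E: 001 (length 3)
  F: 100 (length 3)
  G: 000 (length 3)
Average length = Σ p(s) × length(s) = 2.7714 bits


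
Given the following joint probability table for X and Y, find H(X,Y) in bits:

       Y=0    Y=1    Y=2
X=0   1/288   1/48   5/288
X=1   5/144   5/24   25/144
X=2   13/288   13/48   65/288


H(X,Y) = -Σ p(x,y) log₂ p(x,y)
  p(0,0)=1/288: -0.0035 × log₂(0.0035) = 0.0284
  p(0,1)=1/48: -0.0208 × log₂(0.0208) = 0.1164
  p(0,2)=5/288: -0.0174 × log₂(0.0174) = 0.1015
  p(1,0)=5/144: -0.0347 × log₂(0.0347) = 0.1683
  p(1,1)=5/24: -0.2083 × log₂(0.2083) = 0.4715
  p(1,2)=25/144: -0.1736 × log₂(0.1736) = 0.4386
  p(2,0)=13/288: -0.0451 × log₂(0.0451) = 0.2017
  p(2,1)=13/48: -0.2708 × log₂(0.2708) = 0.5104
  p(2,2)=65/288: -0.2257 × log₂(0.2257) = 0.4847
H(X,Y) = 2.5214 bits


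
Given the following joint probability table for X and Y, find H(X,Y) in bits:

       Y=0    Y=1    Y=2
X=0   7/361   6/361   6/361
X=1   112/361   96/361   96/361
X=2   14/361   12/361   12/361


H(X,Y) = -Σ p(x,y) log₂ p(x,y)
  p(0,0)=7/361: -0.0194 × log₂(0.0194) = 0.1103
  p(0,1)=6/361: -0.0166 × log₂(0.0166) = 0.0982
  p(0,2)=6/361: -0.0166 × log₂(0.0166) = 0.0982
  p(1,0)=112/361: -0.3102 × log₂(0.3102) = 0.5239
  p(1,1)=96/361: -0.2659 × log₂(0.2659) = 0.5082
  p(1,2)=96/361: -0.2659 × log₂(0.2659) = 0.5082
  p(2,0)=14/361: -0.0388 × log₂(0.0388) = 0.1818
  p(2,1)=12/361: -0.0332 × log₂(0.0332) = 0.1632
  p(2,2)=12/361: -0.0332 × log₂(0.0332) = 0.1632
H(X,Y) = 2.3553 bits


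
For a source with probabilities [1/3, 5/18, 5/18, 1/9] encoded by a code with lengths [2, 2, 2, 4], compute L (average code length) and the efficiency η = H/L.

Average length L = Σ p_i × l_i = 2.2222 bits
Entropy H = 1.9072 bits
Efficiency η = H/L × 100% = 85.82%


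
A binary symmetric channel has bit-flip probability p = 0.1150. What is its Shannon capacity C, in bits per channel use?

For BSC with error probability p:
C = 1 - H(p) where H(p) is binary entropy
H(0.1150) = -0.1150 × log₂(0.1150) - 0.8850 × log₂(0.8850)
H(p) = 0.5148
C = 1 - 0.5148 = 0.4852 bits/use


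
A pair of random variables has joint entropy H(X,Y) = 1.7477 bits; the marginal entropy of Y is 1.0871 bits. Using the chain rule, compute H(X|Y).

Chain rule: H(X,Y) = H(X|Y) + H(Y)
H(X|Y) = H(X,Y) - H(Y) = 1.7477 - 1.0871 = 0.6606 bits


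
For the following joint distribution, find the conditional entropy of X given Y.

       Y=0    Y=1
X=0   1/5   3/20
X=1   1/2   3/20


H(X|Y) = Σ_y p(y) H(X|Y=y)
  p(Y=0) = 7/10, H(X|Y=0) = 0.8631
  p(Y=1) = 3/10, H(X|Y=1) = 1.0000
H(X|Y) = 0.7000×0.8631 + 0.3000×1.0000 = 0.9042 bits


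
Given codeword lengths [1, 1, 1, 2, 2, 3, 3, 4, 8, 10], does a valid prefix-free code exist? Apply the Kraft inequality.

Kraft inequality: Σ 2^(-l_i) ≤ 1 for prefix-free code
Calculating: 2^(-1) + 2^(-1) + 2^(-1) + 2^(-2) + 2^(-2) + 2^(-3) + 2^(-3) + 2^(-4) + 2^(-8) + 2^(-10)
= 0.5 + 0.5 + 0.5 + 0.25 + 0.25 + 0.125 + 0.125 + 0.0625 + 0.00390625 + 0.0009765625
= 2.3174
Since 2.3174 > 1, prefix-free code does not exist


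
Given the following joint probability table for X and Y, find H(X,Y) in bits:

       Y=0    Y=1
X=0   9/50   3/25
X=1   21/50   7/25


H(X,Y) = -Σ p(x,y) log₂ p(x,y)
  p(0,0)=9/50: -0.1800 × log₂(0.1800) = 0.4453
  p(0,1)=3/25: -0.1200 × log₂(0.1200) = 0.3671
  p(1,0)=21/50: -0.4200 × log₂(0.4200) = 0.5256
  p(1,1)=7/25: -0.2800 × log₂(0.2800) = 0.5142
H(X,Y) = 1.8522 bits


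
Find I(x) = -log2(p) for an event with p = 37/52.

Information content I(x) = -log₂(p(x))
I = -log₂(37/52) = -log₂(0.7115)
I = 0.4910 bits


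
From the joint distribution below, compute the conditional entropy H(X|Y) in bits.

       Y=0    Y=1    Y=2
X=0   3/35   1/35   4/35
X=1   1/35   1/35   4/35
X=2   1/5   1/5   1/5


H(X|Y) = Σ_y p(y) H(X|Y=y)
  p(Y=0) = 11/35, H(X|Y=0) = 1.2407
  p(Y=1) = 9/35, H(X|Y=1) = 0.9864
  p(Y=2) = 3/7, H(X|Y=2) = 1.5301
H(X|Y) = 0.3143×1.2407 + 0.2571×0.9864 + 0.4286×1.5301 = 1.2993 bits


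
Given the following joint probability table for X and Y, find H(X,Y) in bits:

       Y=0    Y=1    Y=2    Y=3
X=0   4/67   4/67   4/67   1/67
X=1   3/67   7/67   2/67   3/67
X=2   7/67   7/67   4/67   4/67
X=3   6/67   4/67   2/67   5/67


H(X,Y) = -Σ p(x,y) log₂ p(x,y)
  p(0,0)=4/67: -0.0597 × log₂(0.0597) = 0.2428
  p(0,1)=4/67: -0.0597 × log₂(0.0597) = 0.2428
  p(0,2)=4/67: -0.0597 × log₂(0.0597) = 0.2428
  p(0,3)=1/67: -0.0149 × log₂(0.0149) = 0.0905
  p(1,0)=3/67: -0.0448 × log₂(0.0448) = 0.2006
  p(1,1)=7/67: -0.1045 × log₂(0.1045) = 0.3405
  p(1,2)=2/67: -0.0299 × log₂(0.0299) = 0.1512
  p(1,3)=3/67: -0.0448 × log₂(0.0448) = 0.2006
  p(2,0)=7/67: -0.1045 × log₂(0.1045) = 0.3405
  p(2,1)=7/67: -0.1045 × log₂(0.1045) = 0.3405
  p(2,2)=4/67: -0.0597 × log₂(0.0597) = 0.2428
  p(2,3)=4/67: -0.0597 × log₂(0.0597) = 0.2428
  p(3,0)=6/67: -0.0896 × log₂(0.0896) = 0.3117
  p(3,1)=4/67: -0.0597 × log₂(0.0597) = 0.2428
  p(3,2)=2/67: -0.0299 × log₂(0.0299) = 0.1512
  p(3,3)=5/67: -0.0746 × log₂(0.0746) = 0.2794
H(X,Y) = 3.8633 bits


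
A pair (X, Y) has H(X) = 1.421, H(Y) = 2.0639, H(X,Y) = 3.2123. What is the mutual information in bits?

I(X;Y) = H(X) + H(Y) - H(X,Y)
I(X;Y) = 1.421 + 2.0639 - 3.2123 = 0.2726 bits


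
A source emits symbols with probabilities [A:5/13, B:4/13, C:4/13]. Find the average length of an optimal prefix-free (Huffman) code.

Huffman tree construction:
Combine smallest probabilities repeatedly
Resulting codes:
  A: 0 (length 1)
  B: 10 (length 2)
  C: 11 (length 2)
Average length = Σ p(s) × length(s) = 1.6154 bits


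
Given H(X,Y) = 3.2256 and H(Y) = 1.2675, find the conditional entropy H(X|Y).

Chain rule: H(X,Y) = H(X|Y) + H(Y)
H(X|Y) = H(X,Y) - H(Y) = 3.2256 - 1.2675 = 1.9581 bits


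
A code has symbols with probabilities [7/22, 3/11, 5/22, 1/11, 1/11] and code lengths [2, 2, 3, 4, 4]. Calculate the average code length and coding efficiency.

Average length L = Σ p_i × l_i = 2.5909 bits
Entropy H = 2.1517 bits
Efficiency η = H/L × 100% = 83.05%


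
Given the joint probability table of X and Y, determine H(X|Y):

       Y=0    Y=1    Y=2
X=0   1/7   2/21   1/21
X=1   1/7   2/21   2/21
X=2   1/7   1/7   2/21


H(X|Y) = Σ_y p(y) H(X|Y=y)
  p(Y=0) = 3/7, H(X|Y=0) = 1.5850
  p(Y=1) = 1/3, H(X|Y=1) = 1.5567
  p(Y=2) = 5/21, H(X|Y=2) = 1.5219
H(X|Y) = 0.4286×1.5850 + 0.3333×1.5567 + 0.2381×1.5219 = 1.5605 bits


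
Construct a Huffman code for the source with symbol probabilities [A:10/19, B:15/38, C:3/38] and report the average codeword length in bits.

Huffman tree construction:
Combine smallest probabilities repeatedly
Resulting codes:
  A: 1 (length 1)
  B: 01 (length 2)
  C: 00 (length 2)
Average length = Σ p(s) × length(s) = 1.4737 bits


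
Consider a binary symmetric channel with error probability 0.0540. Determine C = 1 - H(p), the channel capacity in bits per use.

For BSC with error probability p:
C = 1 - H(p) where H(p) is binary entropy
H(0.0540) = -0.0540 × log₂(0.0540) - 0.9460 × log₂(0.9460)
H(p) = 0.3032
C = 1 - 0.3032 = 0.6968 bits/use


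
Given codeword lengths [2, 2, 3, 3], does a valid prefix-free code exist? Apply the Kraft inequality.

Kraft inequality: Σ 2^(-l_i) ≤ 1 for prefix-free code
Calculating: 2^(-2) + 2^(-2) + 2^(-3) + 2^(-3)
= 0.25 + 0.25 + 0.125 + 0.125
= 0.7500
Since 0.7500 ≤ 1, prefix-free code exists


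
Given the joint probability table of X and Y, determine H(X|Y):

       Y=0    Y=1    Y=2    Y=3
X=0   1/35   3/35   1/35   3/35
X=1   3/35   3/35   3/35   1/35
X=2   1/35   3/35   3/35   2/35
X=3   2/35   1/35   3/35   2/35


H(X|Y) = Σ_y p(y) H(X|Y=y)
  p(Y=0) = 1/5, H(X|Y=0) = 1.8424
  p(Y=1) = 2/7, H(X|Y=1) = 1.8955
  p(Y=2) = 2/7, H(X|Y=2) = 1.8955
  p(Y=3) = 8/35, H(X|Y=3) = 1.9056
H(X|Y) = 0.2000×1.8424 + 0.2857×1.8955 + 0.2857×1.8955 + 0.2286×1.9056 = 1.8872 bits
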